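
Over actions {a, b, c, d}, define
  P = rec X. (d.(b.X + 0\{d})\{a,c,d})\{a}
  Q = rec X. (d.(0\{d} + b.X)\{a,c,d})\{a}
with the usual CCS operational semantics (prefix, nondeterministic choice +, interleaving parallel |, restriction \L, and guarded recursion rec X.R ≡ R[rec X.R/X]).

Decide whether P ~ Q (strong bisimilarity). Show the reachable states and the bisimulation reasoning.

YES

LTS(P): 3 reachable states
  u0 = rec X. (d.(b.X + 0\{d})\{a,c,d})\{a} → —d→ u1
  u1 = (b.(rec X. (d.(b.X + 0\{d})\{a,c,d})\{a}) + 0\{d})\{a,c,d}\{a} → —b→ u2
  u2 = (rec X. (d.(b.X + 0\{d})\{a,c,d})\{a})\{a,c,d}\{a} → (no moves)
LTS(Q): 3 reachable states
  v0 = rec X. (d.(0\{d} + b.X)\{a,c,d})\{a} → —d→ v1
  v1 = (0\{d} + b.(rec X. (d.(0\{d} + b.X)\{a,c,d})\{a}))\{a,c,d}\{a} → —b→ v2
  v2 = (rec X. (d.(0\{d} + b.X)\{a,c,d})\{a})\{a,c,d}\{a} → (no moves)
Bisimilarity quotient blocks:
  B0 = {u0, v0}
  B1 = {u1, v1}
  B2 = {u2, v2}
u0 ∈ B0, v0 ∈ B0 → same block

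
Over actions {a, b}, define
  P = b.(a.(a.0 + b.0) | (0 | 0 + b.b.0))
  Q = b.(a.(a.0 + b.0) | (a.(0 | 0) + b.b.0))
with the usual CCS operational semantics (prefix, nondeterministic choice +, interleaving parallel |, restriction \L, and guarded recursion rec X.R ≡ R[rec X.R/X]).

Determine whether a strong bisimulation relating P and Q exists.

not bisimilar

Reachable graph of P (10 states):
  m0 = b.(a.(a.0 + b.0) | (0 | 0 + b.b.0)) :: --b--▸ m1
  m1 = a.(a.0 + b.0) | (0 | 0 + b.b.0) :: --a--▸ m2, --b--▸ m3
  m2 = (a.0 + b.0) | (0 | 0 + b.b.0) :: --a--▸ m4, --b--▸ m4, --b--▸ m5
  m3 = a.(a.0 + b.0) | b.0 :: --a--▸ m5, --b--▸ m6
  m4 = 0 | (0 | 0 + b.b.0) :: --b--▸ m7
  m5 = (a.0 + b.0) | b.0 :: --a--▸ m7, --b--▸ m7, --b--▸ m8
  m6 = a.(a.0 + b.0) | 0 :: --a--▸ m8
  m7 = 0 | b.0 :: --b--▸ m9
  m8 = (a.0 + b.0) | 0 :: --a--▸ m9, --b--▸ m9
  m9 = 0 | 0 :: ∅
Reachable graph of Q (13 states):
  n0 = b.(a.(a.0 + b.0) | (a.(0 | 0) + b.b.0)) :: --b--▸ n1
  n1 = a.(a.0 + b.0) | (a.(0 | 0) + b.b.0) :: --a--▸ n2, --a--▸ n3, --b--▸ n4
  n2 = (a.0 + b.0) | (a.(0 | 0) + b.b.0) :: --a--▸ n5, --a--▸ n6, --b--▸ n6, --b--▸ n7
  n3 = a.(a.0 + b.0) | (0 | 0) :: --a--▸ n5
  n4 = a.(a.0 + b.0) | b.0 :: --a--▸ n7, --b--▸ n8
  n5 = (a.0 + b.0) | (0 | 0) :: --a--▸ n9, --b--▸ n9
  n6 = 0 | (a.(0 | 0) + b.b.0) :: --a--▸ n9, --b--▸ n10
  n7 = (a.0 + b.0) | b.0 :: --a--▸ n10, --b--▸ n10, --b--▸ n11
  n8 = a.(a.0 + b.0) | 0 :: --a--▸ n11
  n9 = 0 | (0 | 0) :: ∅
  n10 = 0 | b.0 :: --b--▸ n12
  n11 = (a.0 + b.0) | 0 :: --a--▸ n12, --b--▸ n12
  n12 = 0 | 0 :: ∅
Partition-refinement fixed point:
  B0 = {m0}
  B1 = {m1}
  B2 = {m3, n4}
  B3 = {m6, n3, n8}
  B4 = {m8, n11, n5}
  B5 = {m9, n12, n9}
  B6 = {m5, n7}
  B7 = {m7, n10}
  B8 = {m2}
  B9 = {m4}
  B10 = {n0}
  B11 = {n1}
  B12 = {n2}
  B13 = {n6}
m0 ∈ B0, n0 ∈ B10 → different blocks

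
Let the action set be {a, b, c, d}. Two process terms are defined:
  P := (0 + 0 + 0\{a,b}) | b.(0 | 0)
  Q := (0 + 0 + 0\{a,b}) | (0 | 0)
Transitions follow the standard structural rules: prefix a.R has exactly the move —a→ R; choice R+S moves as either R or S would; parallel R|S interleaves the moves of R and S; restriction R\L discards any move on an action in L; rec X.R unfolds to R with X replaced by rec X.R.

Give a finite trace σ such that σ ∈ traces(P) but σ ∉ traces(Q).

b

LTS(P): 2 reachable states
  m0 = (0 + 0 + 0\{a,b}) | b.(0 | 0) → =b=> m1
  m1 = (0 + 0 + 0\{a,b}) | (0 | 0) → (no moves)
LTS(Q): 1 reachable states
  n0 = (0 + 0 + 0\{a,b}) | (0 | 0) → (no moves)
Executing b from P (initial set {m0}):
  after b @ step 1: {m1}
  — P admits the full trace.
Executing b from Q (initial set {n0}):
  after b @ step 1: ∅ (Q stuck)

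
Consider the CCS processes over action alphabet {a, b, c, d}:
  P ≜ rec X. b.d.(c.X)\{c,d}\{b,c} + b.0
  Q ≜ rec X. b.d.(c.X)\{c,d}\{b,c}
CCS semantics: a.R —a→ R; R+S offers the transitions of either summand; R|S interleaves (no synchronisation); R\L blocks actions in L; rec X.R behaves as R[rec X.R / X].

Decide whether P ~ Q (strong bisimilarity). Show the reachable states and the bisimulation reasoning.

P ≁ Q

Reachable graph of P (4 states):
  u0 = rec X. b.d.(c.X)\{c,d}\{b,c} + b.0 has moves —b→ u1, —b→ u2
  u1 = 0 has moves ∅
  u2 = d.(c.(rec X. b.d.(c.X)\{c,d}\{b,c} + b.0))\{c,d}\{b,c} has moves —d→ u3
  u3 = (c.(rec X. b.d.(c.X)\{c,d}\{b,c} + b.0))\{c,d}\{b,c} has moves ∅
Reachable graph of Q (3 states):
  v0 = rec X. b.d.(c.X)\{c,d}\{b,c} has moves —b→ v1
  v1 = d.(c.(rec X. b.d.(c.X)\{c,d}\{b,c}))\{c,d}\{b,c} has moves —d→ v2
  v2 = (c.(rec X. b.d.(c.X)\{c,d}\{b,c}))\{c,d}\{b,c} has moves ∅
Bisimilarity quotient blocks:
  B0 = {u0}
  B1 = {u2, v1}
  B2 = {u1, u3, v2}
  B3 = {v0}
u0 ∈ B0, v0 ∈ B3 → different blocks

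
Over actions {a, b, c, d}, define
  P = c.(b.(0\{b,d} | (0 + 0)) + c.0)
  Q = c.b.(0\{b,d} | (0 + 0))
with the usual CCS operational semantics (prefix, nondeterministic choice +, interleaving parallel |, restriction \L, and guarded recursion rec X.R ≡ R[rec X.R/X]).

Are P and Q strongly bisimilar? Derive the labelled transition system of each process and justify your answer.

not bisimilar

P's transition system — 4 states:
  s0 = c.(b.(0\{b,d} | (0 + 0)) + c.0) ⊢ ··c··> s1
  s1 = b.(0\{b,d} | (0 + 0)) + c.0 ⊢ ··b··> s2, ··c··> s3
  s2 = 0\{b,d} | (0 + 0) ⊢ deadlocked
  s3 = 0 ⊢ deadlocked
Q's transition system — 3 states:
  t0 = c.b.(0\{b,d} | (0 + 0)) ⊢ ··c··> t1
  t1 = b.(0\{b,d} | (0 + 0)) ⊢ ··b··> t2
  t2 = 0\{b,d} | (0 + 0) ⊢ deadlocked
Partition-refinement fixed point:
  B0 = {s0}
  B1 = {s1}
  B2 = {s2, s3, t2}
  B3 = {t0}
  B4 = {t1}
s0 ∈ B0, t0 ∈ B3 → different blocks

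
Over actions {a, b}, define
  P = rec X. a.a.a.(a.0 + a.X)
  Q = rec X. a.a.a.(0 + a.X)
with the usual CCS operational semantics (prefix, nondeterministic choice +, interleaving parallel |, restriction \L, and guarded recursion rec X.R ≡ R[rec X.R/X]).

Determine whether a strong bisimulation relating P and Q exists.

P's transition system — 5 states:
  u0 = rec X. a.a.a.(a.0 + a.X) ⊢ —a→ u1
  u1 = a.a.(a.0 + a.(rec X. a.a.a.(a.0 + a.X))) ⊢ —a→ u2
  u2 = a.(a.0 + a.(rec X. a.a.a.(a.0 + a.X))) ⊢ —a→ u3
  u3 = a.0 + a.(rec X. a.a.a.(a.0 + a.X)) ⊢ —a→ u0, —a→ u4
  u4 = 0 ⊢ stopped
Q's transition system — 4 states:
  v0 = rec X. a.a.a.(0 + a.X) ⊢ —a→ v1
  v1 = a.a.(0 + a.(rec X. a.a.a.(0 + a.X))) ⊢ —a→ v2
  v2 = a.(0 + a.(rec X. a.a.a.(0 + a.X))) ⊢ —a→ v3
  v3 = 0 + a.(rec X. a.a.a.(0 + a.X)) ⊢ —a→ v0
Bisimilarity quotient blocks:
  B0 = {u0}
  B1 = {u1}
  B2 = {u2}
  B3 = {u3}
  B4 = {u4}
  B5 = {v0, v1, v2, v3}
u0 ∈ B0, v0 ∈ B5 → different blocks

NO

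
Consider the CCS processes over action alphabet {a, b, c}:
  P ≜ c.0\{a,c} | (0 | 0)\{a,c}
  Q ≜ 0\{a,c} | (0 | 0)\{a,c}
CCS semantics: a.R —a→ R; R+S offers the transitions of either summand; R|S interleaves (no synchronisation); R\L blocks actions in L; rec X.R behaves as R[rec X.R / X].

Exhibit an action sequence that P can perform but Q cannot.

c

LTS(P): 2 reachable states
  s0 = c.0\{a,c} | (0 | 0)\{a,c} ⊢ -c-> s1
  s1 = 0\{a,c} | (0 | 0)\{a,c} ⊢ ·
LTS(Q): 1 reachable states
  t0 = 0\{a,c} | (0 | 0)\{a,c} ⊢ ·
Run σ = ⟨c⟩ on P: start {s0}
  after c @ step 1: {s1}
  P completes σ.
Run σ = ⟨c⟩ on Q: start {t0}
  after c @ step 1: ∅  — Q cannot continue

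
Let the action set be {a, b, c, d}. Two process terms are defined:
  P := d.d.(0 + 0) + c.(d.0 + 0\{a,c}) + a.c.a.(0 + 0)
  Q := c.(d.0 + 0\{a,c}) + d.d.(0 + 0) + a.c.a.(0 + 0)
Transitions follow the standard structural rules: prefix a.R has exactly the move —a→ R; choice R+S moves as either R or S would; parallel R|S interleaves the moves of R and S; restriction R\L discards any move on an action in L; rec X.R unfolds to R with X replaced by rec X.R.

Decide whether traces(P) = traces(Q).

trace-equivalent

P's transition system — 7 states:
  p0 = d.d.(0 + 0) + c.(d.0 + 0\{a,c}) + a.c.a.(0 + 0) → ··a··> p1, ··c··> p2, ··d··> p3
  p1 = c.a.(0 + 0) → ··c··> p4
  p2 = d.0 + 0\{a,c} → ··d··> p5
  p3 = d.(0 + 0) → ··d··> p6
  p4 = a.(0 + 0) → ··a··> p6
  p5 = 0 → deadlocked
  p6 = 0 + 0 → deadlocked
Q's transition system — 7 states:
  q0 = c.(d.0 + 0\{a,c}) + d.d.(0 + 0) + a.c.a.(0 + 0) → ··a··> q1, ··c··> q2, ··d··> q3
  q1 = c.a.(0 + 0) → ··c··> q4
  q2 = d.0 + 0\{a,c} → ··d··> q5
  q3 = d.(0 + 0) → ··d··> q6
  q4 = a.(0 + 0) → ··a··> q6
  q5 = 0 → deadlocked
  q6 = 0 + 0 → deadlocked
Partition-refinement fixed point:
  B0 = {p0, q0}
  B1 = {p2, p3, q2, q3}
  B2 = {p5, p6, q5, q6}
  B3 = {p1, q1}
  B4 = {p4, q4}
p0 ∈ B0, q0 ∈ B0 → same block
Bisimilar ⇒ trace-equivalent.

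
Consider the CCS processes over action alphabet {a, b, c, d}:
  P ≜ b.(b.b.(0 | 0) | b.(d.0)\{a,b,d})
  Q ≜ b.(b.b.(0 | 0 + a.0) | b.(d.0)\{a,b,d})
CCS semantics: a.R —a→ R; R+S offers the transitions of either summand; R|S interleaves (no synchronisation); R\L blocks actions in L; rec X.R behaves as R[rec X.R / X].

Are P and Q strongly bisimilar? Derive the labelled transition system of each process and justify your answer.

LTS(P): 7 reachable states
  u0 = b.(b.b.(0 | 0) | b.(d.0)\{a,b,d}) has moves —b→ u1
  u1 = b.b.(0 | 0) | b.(d.0)\{a,b,d} has moves —b→ u2, —b→ u3
  u2 = b.(0 | 0) | b.(d.0)\{a,b,d} has moves —b→ u4, —b→ u5
  u3 = b.b.(0 | 0) | (d.0)\{a,b,d} has moves —b→ u5
  u4 = 0 | 0 | b.(d.0)\{a,b,d} has moves —b→ u6
  u5 = b.(0 | 0) | (d.0)\{a,b,d} has moves —b→ u6
  u6 = 0 | 0 | (d.0)\{a,b,d} has moves ·
LTS(Q): 9 reachable states
  v0 = b.(b.b.(0 | 0 + a.0) | b.(d.0)\{a,b,d}) has moves —b→ v1
  v1 = b.b.(0 | 0 + a.0) | b.(d.0)\{a,b,d} has moves —b→ v2, —b→ v3
  v2 = b.(0 | 0 + a.0) | b.(d.0)\{a,b,d} has moves —b→ v4, —b→ v5
  v3 = b.b.(0 | 0 + a.0) | (d.0)\{a,b,d} has moves —b→ v5
  v4 = (0 | 0 + a.0) | b.(d.0)\{a,b,d} has moves —a→ v6, —b→ v7
  v5 = b.(0 | 0 + a.0) | (d.0)\{a,b,d} has moves —b→ v7
  v6 = 0 | b.(d.0)\{a,b,d} has moves —b→ v8
  v7 = (0 | 0 + a.0) | (d.0)\{a,b,d} has moves —a→ v8
  v8 = 0 | (d.0)\{a,b,d} has moves ·
Partition-refinement fixed point:
  B0 = {u0}
  B1 = {u1}
  B2 = {u2, u3}
  B3 = {u4, u5, v6}
  B4 = {u6, v8}
  B5 = {v0}
  B6 = {v1}
  B7 = {v2}
  B8 = {v4}
  B9 = {v7}
  B10 = {v5}
  B11 = {v3}
u0 ∈ B0, v0 ∈ B5 → different blocks

NO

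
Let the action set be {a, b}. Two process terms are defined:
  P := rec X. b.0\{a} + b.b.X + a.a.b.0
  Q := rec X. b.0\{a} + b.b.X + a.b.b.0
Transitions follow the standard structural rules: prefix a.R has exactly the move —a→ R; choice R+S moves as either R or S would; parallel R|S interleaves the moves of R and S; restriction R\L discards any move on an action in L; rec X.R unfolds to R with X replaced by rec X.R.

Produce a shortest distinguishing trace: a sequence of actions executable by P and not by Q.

P's transition system — 6 states:
  u0 = rec X. b.0\{a} + b.b.X + a.a.b.0 | =a=> u1, =b=> u2, =b=> u3
  u1 = a.b.0 | =a=> u4
  u2 = 0\{a} | (no moves)
  u3 = b.(rec X. b.0\{a} + b.b.X + a.a.b.0) | =b=> u0
  u4 = b.0 | =b=> u5
  u5 = 0 | (no moves)
Q's transition system — 6 states:
  v0 = rec X. b.0\{a} + b.b.X + a.b.b.0 | =a=> v1, =b=> v2, =b=> v3
  v1 = b.b.0 | =b=> v4
  v2 = 0\{a} | (no moves)
  v3 = b.(rec X. b.0\{a} + b.b.X + a.b.b.0) | =b=> v0
  v4 = b.0 | =b=> v5
  v5 = 0 | (no moves)
Trace ⟨aa⟩ through P, begin at {u0}:
  [1] a ⇒ {u1}
  [2] a ⇒ {u4}
  — P admits the full trace.
Trace ⟨aa⟩ through Q, begin at {v0}:
  [1] a ⇒ {v1}
  [2] a ⇒ ∅  — Q cannot continue

aa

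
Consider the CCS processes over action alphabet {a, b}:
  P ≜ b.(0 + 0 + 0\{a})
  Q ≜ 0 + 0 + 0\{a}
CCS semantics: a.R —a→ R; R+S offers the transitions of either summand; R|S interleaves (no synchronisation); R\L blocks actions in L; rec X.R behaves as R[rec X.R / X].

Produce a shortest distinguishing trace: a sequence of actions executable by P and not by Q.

LTS(P): 2 reachable states
  s0 = b.(0 + 0 + 0\{a}) ⊢ ··b··> s1
  s1 = 0 + 0 + 0\{a} ⊢ ∅
LTS(Q): 1 reachable states
  t0 = 0 + 0 + 0\{a} ⊢ ∅
Run σ = ⟨b⟩ on P: start {s0}
  [1] b ⇒ {s1}
  — P admits the full trace.
Run σ = ⟨b⟩ on Q: start {t0}
  [1] b ⇒ no successor for Q

b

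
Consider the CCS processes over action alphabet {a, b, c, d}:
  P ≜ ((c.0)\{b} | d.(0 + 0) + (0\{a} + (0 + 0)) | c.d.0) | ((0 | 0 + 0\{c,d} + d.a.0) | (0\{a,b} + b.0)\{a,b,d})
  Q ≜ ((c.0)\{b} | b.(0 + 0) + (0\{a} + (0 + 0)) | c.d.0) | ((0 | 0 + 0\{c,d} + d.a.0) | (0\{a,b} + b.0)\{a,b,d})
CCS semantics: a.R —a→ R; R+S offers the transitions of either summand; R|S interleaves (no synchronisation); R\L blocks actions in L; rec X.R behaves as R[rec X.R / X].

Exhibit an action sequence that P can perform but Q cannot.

P's transition system — 18 states:
  s0 = ((c.0)\{b} | d.(0 + 0) + (0\{a} + (0 + 0)) | c.d.0) | ((0 | 0 + 0\{c,d} + d.a.0) | (0\{a,b} + b.0)\{a,b,d}) | -c-> s1, -c-> s2, -d-> s3, -d-> s4
  s1 = (0\{a} + (0 + 0)) | d.0 | ((0 | 0 + 0\{c,d} + d.a.0) | (0\{a,b} + b.0)\{a,b,d}) | -d-> s5, -d-> s6
  s2 = 0\{b} | d.(0 + 0) | ((0 | 0 + 0\{c,d} + d.a.0) | (0\{a,b} + b.0)\{a,b,d}) | -d-> s7, -d-> s8
  s3 = ((c.0)\{b} | d.(0 + 0) + (0\{a} + (0 + 0)) | c.d.0) | (a.0 | (0\{a,b} + b.0)\{a,b,d}) | -a-> s9, -c-> s6, -c-> s8, -d-> s10
  s4 = (c.0)\{b} | (0 + 0) | ((0 | 0 + 0\{c,d} + d.a.0) | (0\{a,b} + b.0)\{a,b,d}) | -c-> s7, -d-> s10
  s5 = (0\{a} + (0 + 0)) | 0 | ((0 | 0 + 0\{c,d} + d.a.0) | (0\{a,b} + b.0)\{a,b,d}) | -d-> s11
  s6 = (0\{a} + (0 + 0)) | d.0 | (a.0 | (0\{a,b} + b.0)\{a,b,d}) | -a-> s12, -d-> s11
  s7 = 0\{b} | (0 + 0) | ((0 | 0 + 0\{c,d} + d.a.0) | (0\{a,b} + b.0)\{a,b,d}) | -d-> s13
  s8 = 0\{b} | d.(0 + 0) | (a.0 | (0\{a,b} + b.0)\{a,b,d}) | -a-> s14, -d-> s13
  s9 = ((c.0)\{b} | d.(0 + 0) + (0\{a} + (0 + 0)) | c.d.0) | (0 | (0\{a,b} + b.0)\{a,b,d}) | -c-> s12, -c-> s14, -d-> s15
  s10 = (c.0)\{b} | (0 + 0) | (a.0 | (0\{a,b} + b.0)\{a,b,d}) | -a-> s15, -c-> s13
  s11 = (0\{a} + (0 + 0)) | 0 | (a.0 | (0\{a,b} + b.0)\{a,b,d}) | -a-> s16
  s12 = (0\{a} + (0 + 0)) | d.0 | (0 | (0\{a,b} + b.0)\{a,b,d}) | -d-> s16
  s13 = 0\{b} | (0 + 0) | (a.0 | (0\{a,b} + b.0)\{a,b,d}) | -a-> s17
  s14 = 0\{b} | d.(0 + 0) | (0 | (0\{a,b} + b.0)\{a,b,d}) | -d-> s17
  s15 = (c.0)\{b} | (0 + 0) | (0 | (0\{a,b} + b.0)\{a,b,d}) | -c-> s17
  s16 = (0\{a} + (0 + 0)) | 0 | (0 | (0\{a,b} + b.0)\{a,b,d}) | (no moves)
  s17 = 0\{b} | (0 + 0) | (0 | (0\{a,b} + b.0)\{a,b,d}) | (no moves)
Q's transition system — 18 states:
  t0 = ((c.0)\{b} | b.(0 + 0) + (0\{a} + (0 + 0)) | c.d.0) | ((0 | 0 + 0\{c,d} + d.a.0) | (0\{a,b} + b.0)\{a,b,d}) | -b-> t1, -c-> t2, -c-> t3, -d-> t4
  t1 = (c.0)\{b} | (0 + 0) | ((0 | 0 + 0\{c,d} + d.a.0) | (0\{a,b} + b.0)\{a,b,d}) | -c-> t5, -d-> t6
  t2 = (0\{a} + (0 + 0)) | d.0 | ((0 | 0 + 0\{c,d} + d.a.0) | (0\{a,b} + b.0)\{a,b,d}) | -d-> t7, -d-> t8
  t3 = 0\{b} | b.(0 + 0) | ((0 | 0 + 0\{c,d} + d.a.0) | (0\{a,b} + b.0)\{a,b,d}) | -b-> t5, -d-> t9
  t4 = ((c.0)\{b} | b.(0 + 0) + (0\{a} + (0 + 0)) | c.d.0) | (a.0 | (0\{a,b} + b.0)\{a,b,d}) | -a-> t10, -b-> t6, -c-> t8, -c-> t9
  t5 = 0\{b} | (0 + 0) | ((0 | 0 + 0\{c,d} + d.a.0) | (0\{a,b} + b.0)\{a,b,d}) | -d-> t11
  t6 = (c.0)\{b} | (0 + 0) | (a.0 | (0\{a,b} + b.0)\{a,b,d}) | -a-> t12, -c-> t11
  t7 = (0\{a} + (0 + 0)) | 0 | ((0 | 0 + 0\{c,d} + d.a.0) | (0\{a,b} + b.0)\{a,b,d}) | -d-> t13
  t8 = (0\{a} + (0 + 0)) | d.0 | (a.0 | (0\{a,b} + b.0)\{a,b,d}) | -a-> t14, -d-> t13
  t9 = 0\{b} | b.(0 + 0) | (a.0 | (0\{a,b} + b.0)\{a,b,d}) | -a-> t15, -b-> t11
  t10 = ((c.0)\{b} | b.(0 + 0) + (0\{a} + (0 + 0)) | c.d.0) | (0 | (0\{a,b} + b.0)\{a,b,d}) | -b-> t12, -c-> t14, -c-> t15
  t11 = 0\{b} | (0 + 0) | (a.0 | (0\{a,b} + b.0)\{a,b,d}) | -a-> t16
  t12 = (c.0)\{b} | (0 + 0) | (0 | (0\{a,b} + b.0)\{a,b,d}) | -c-> t16
  t13 = (0\{a} + (0 + 0)) | 0 | (a.0 | (0\{a,b} + b.0)\{a,b,d}) | -a-> t17
  t14 = (0\{a} + (0 + 0)) | d.0 | (0 | (0\{a,b} + b.0)\{a,b,d}) | -d-> t17
  t15 = 0\{b} | b.(0 + 0) | (0 | (0\{a,b} + b.0)\{a,b,d}) | -b-> t16
  t16 = 0\{b} | (0 + 0) | (0 | (0\{a,b} + b.0)\{a,b,d}) | (no moves)
  t17 = (0\{a} + (0 + 0)) | 0 | (0 | (0\{a,b} + b.0)\{a,b,d}) | (no moves)
Trace ⟨dd⟩ through P, begin at {s0}:
  after d @ step 1: {s3, s4}
  after d @ step 2: {s10}
  — P admits the full trace.
Trace ⟨dd⟩ through Q, begin at {t0}:
  after d @ step 1: {t4}
  after d @ step 2: no successor for Q

dd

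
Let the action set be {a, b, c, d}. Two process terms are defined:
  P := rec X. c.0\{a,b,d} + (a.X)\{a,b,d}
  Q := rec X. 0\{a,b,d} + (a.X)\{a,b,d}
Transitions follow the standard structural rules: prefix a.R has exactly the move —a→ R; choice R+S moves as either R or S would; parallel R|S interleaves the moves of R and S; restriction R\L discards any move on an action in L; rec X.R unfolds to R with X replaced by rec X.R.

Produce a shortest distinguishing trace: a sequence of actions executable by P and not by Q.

LTS(P): 2 reachable states
  m0 = rec X. c.0\{a,b,d} + (a.X)\{a,b,d} | —c→ m1
  m1 = 0\{a,b,d} | stopped
LTS(Q): 1 reachable states
  n0 = rec X. 0\{a,b,d} + (a.X)\{a,b,d} | stopped
Run σ = ⟨c⟩ on P: start {m0}
  step 1 (c): {m1}
  — P admits the full trace.
Run σ = ⟨c⟩ on Q: start {n0}
  step 1 (c): no successor for Q

c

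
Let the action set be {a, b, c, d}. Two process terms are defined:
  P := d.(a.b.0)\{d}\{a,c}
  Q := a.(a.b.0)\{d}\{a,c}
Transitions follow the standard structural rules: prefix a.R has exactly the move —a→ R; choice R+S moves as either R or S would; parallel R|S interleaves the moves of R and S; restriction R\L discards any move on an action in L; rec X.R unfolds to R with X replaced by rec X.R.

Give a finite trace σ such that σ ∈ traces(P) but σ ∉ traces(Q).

P's transition system — 2 states:
  u0 = d.(a.b.0)\{d}\{a,c} ⊢ =d=> u1
  u1 = (a.b.0)\{d}\{a,c} ⊢ stopped
Q's transition system — 2 states:
  v0 = a.(a.b.0)\{d}\{a,c} ⊢ =a=> v1
  v1 = (a.b.0)\{d}\{a,c} ⊢ stopped
Run σ = ⟨d⟩ on P: start {u0}
  step 1 (d): {u1}
  P completes σ.
Run σ = ⟨d⟩ on Q: start {v0}
  step 1 (d): ∅  — Q cannot continue

d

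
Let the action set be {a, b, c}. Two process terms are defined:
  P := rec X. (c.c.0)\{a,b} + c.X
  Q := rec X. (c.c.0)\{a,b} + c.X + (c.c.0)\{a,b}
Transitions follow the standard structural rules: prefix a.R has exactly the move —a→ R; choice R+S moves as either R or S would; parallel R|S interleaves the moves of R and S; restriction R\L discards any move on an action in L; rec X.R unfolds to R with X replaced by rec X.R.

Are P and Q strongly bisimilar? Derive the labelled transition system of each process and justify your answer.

LTS(P): 3 reachable states
  s0 = rec X. (c.c.0)\{a,b} + c.X ⊢ —c→ s0, —c→ s1
  s1 = (c.0)\{a,b} ⊢ —c→ s2
  s2 = 0\{a,b} ⊢ stopped
LTS(Q): 3 reachable states
  t0 = rec X. (c.c.0)\{a,b} + c.X + (c.c.0)\{a,b} ⊢ —c→ t0, —c→ t1
  t1 = (c.0)\{a,b} ⊢ —c→ t2
  t2 = 0\{a,b} ⊢ stopped
Bisimilarity quotient blocks:
  B0 = {s0, t0}
  B1 = {s1, t1}
  B2 = {s2, t2}
s0 ∈ B0, t0 ∈ B0 → same block

YES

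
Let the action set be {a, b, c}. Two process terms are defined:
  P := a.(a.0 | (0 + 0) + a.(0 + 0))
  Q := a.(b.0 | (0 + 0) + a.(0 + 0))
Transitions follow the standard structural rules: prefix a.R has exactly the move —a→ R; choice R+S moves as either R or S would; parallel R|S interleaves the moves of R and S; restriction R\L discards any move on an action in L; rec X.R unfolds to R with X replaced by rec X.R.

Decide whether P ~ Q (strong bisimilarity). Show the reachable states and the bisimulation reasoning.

P's transition system — 4 states:
  u0 = a.(a.0 | (0 + 0) + a.(0 + 0)) has moves -a-> u1
  u1 = a.0 | (0 + 0) + a.(0 + 0) has moves -a-> u2, -a-> u3
  u2 = 0 + 0 has moves ·
  u3 = 0 | (0 + 0) has moves ·
Q's transition system — 4 states:
  v0 = a.(b.0 | (0 + 0) + a.(0 + 0)) has moves -a-> v1
  v1 = b.0 | (0 + 0) + a.(0 + 0) has moves -a-> v2, -b-> v3
  v2 = 0 + 0 has moves ·
  v3 = 0 | (0 + 0) has moves ·
Coarsest stable partition (strong bisimilarity classes):
  B0 = {u0}
  B1 = {u1}
  B2 = {u2, u3, v2, v3}
  B3 = {v0}
  B4 = {v1}
u0 ∈ B0, v0 ∈ B3 → different blocks

P ≁ Q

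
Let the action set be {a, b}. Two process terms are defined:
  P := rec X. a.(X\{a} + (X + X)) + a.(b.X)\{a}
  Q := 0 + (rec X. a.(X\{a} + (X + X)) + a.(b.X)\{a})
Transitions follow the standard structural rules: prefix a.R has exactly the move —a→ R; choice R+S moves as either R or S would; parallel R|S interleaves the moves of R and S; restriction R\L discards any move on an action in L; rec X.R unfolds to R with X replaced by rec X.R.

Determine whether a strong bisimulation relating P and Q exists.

LTS(P): 4 reachable states
  p0 = rec X. a.(X\{a} + (X + X)) + a.(b.X)\{a} | -a-> p1, -a-> p2
  p1 = (b.(rec X. a.(X\{a} + (X + X)) + a.(b.X)\{a}))\{a} | -b-> p3
  p2 = (rec X. a.(X\{a} + (X + X)) + a.(b.X)\{a})\{a} + ((rec X. a.(X\{a} + (X + X)) + a.(b.X)\{a}) + (rec X. a.(X\{a} + (X + X)) + a.(b.X)\{a})) | -a-> p1, -a-> p2
  p3 = (rec X. a.(X\{a} + (X + X)) + a.(b.X)\{a})\{a} | ·
LTS(Q): 4 reachable states
  q0 = 0 + (rec X. a.(X\{a} + (X + X)) + a.(b.X)\{a}) | -a-> q1, -a-> q2
  q1 = (b.(rec X. a.(X\{a} + (X + X)) + a.(b.X)\{a}))\{a} | -b-> q3
  q2 = (rec X. a.(X\{a} + (X + X)) + a.(b.X)\{a})\{a} + ((rec X. a.(X\{a} + (X + X)) + a.(b.X)\{a}) + (rec X. a.(X\{a} + (X + X)) + a.(b.X)\{a})) | -a-> q1, -a-> q2
  q3 = (rec X. a.(X\{a} + (X + X)) + a.(b.X)\{a})\{a} | ·
Coarsest stable partition (strong bisimilarity classes):
  B0 = {p0, p2, q0, q2}
  B1 = {p1, q1}
  B2 = {p3, q3}
p0 ∈ B0, q0 ∈ B0 → same block

bisimilar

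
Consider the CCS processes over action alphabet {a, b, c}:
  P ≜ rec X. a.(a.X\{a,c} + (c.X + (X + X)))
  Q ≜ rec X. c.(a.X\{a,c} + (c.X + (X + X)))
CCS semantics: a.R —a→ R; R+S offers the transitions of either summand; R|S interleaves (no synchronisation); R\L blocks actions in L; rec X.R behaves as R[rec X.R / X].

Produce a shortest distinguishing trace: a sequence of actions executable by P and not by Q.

a

LTS(P): 3 reachable states
  m0 = rec X. a.(a.X\{a,c} + (c.X + (X + X))) | -a-> m1
  m1 = a.(rec X. a.(a.X\{a,c} + (c.X + (X + X))))\{a,c} + (c.(rec X. a.(a.X\{a,c} + (c.X + (X + X)))) + ((rec X. a.(a.X\{a,c} + (c.X + (X + X)))) + (rec X. a.(a.X\{a,c} + (c.X + (X + X)))))) | -a-> m1, -a-> m2, -c-> m0
  m2 = (rec X. a.(a.X\{a,c} + (c.X + (X + X))))\{a,c} | stopped
LTS(Q): 3 reachable states
  n0 = rec X. c.(a.X\{a,c} + (c.X + (X + X))) | -c-> n1
  n1 = a.(rec X. c.(a.X\{a,c} + (c.X + (X + X))))\{a,c} + (c.(rec X. c.(a.X\{a,c} + (c.X + (X + X)))) + ((rec X. c.(a.X\{a,c} + (c.X + (X + X)))) + (rec X. c.(a.X\{a,c} + (c.X + (X + X)))))) | -a-> n2, -c-> n0, -c-> n1
  n2 = (rec X. c.(a.X\{a,c} + (c.X + (X + X))))\{a,c} | stopped
Executing a from P (initial set {m0}):
  [1] a ⇒ {m1}
  P completes σ.
Executing a from Q (initial set {n0}):
  [1] a ⇒ no successor for Q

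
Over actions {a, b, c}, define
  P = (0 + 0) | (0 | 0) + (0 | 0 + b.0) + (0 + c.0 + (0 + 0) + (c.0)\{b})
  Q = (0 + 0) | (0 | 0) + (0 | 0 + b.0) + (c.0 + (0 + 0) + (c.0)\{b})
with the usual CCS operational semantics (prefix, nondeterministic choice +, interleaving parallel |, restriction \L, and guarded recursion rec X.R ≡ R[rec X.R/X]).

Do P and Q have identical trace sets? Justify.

YES

LTS(P): 3 reachable states
  s0 = (0 + 0) | (0 | 0) + (0 | 0 + b.0) + (0 + c.0 + (0 + 0) + (c.0)\{b}) ⊢ =b=> s1, =c=> s1, =c=> s2
  s1 = 0 ⊢ ·
  s2 = 0\{b} ⊢ ·
LTS(Q): 3 reachable states
  t0 = (0 + 0) | (0 | 0) + (0 | 0 + b.0) + (c.0 + (0 + 0) + (c.0)\{b}) ⊢ =b=> t1, =c=> t1, =c=> t2
  t1 = 0 ⊢ ·
  t2 = 0\{b} ⊢ ·
Bisimilarity quotient blocks:
  B0 = {s0, t0}
  B1 = {s1, s2, t1, t2}
s0 ∈ B0, t0 ∈ B0 → same block
Bisimilar ⇒ trace-equivalent.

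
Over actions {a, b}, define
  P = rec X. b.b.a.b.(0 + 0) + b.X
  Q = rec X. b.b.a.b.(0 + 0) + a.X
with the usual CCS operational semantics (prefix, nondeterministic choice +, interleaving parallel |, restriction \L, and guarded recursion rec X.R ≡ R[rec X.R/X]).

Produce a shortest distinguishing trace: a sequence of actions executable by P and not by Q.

Reachable graph of P (5 states):
  m0 = rec X. b.b.a.b.(0 + 0) + b.X :: --b--▸ m0, --b--▸ m1
  m1 = b.a.b.(0 + 0) :: --b--▸ m2
  m2 = a.b.(0 + 0) :: --a--▸ m3
  m3 = b.(0 + 0) :: --b--▸ m4
  m4 = 0 + 0 :: deadlocked
Reachable graph of Q (5 states):
  n0 = rec X. b.b.a.b.(0 + 0) + a.X :: --a--▸ n0, --b--▸ n1
  n1 = b.a.b.(0 + 0) :: --b--▸ n2
  n2 = a.b.(0 + 0) :: --a--▸ n3
  n3 = b.(0 + 0) :: --b--▸ n4
  n4 = 0 + 0 :: deadlocked
Run σ = ⟨bbb⟩ on P: start {m0}
  [1] b ⇒ {m0, m1}
  [2] b ⇒ {m0, m1, m2}
  [3] b ⇒ {m0, m1, m2}
  ✓ P
Run σ = ⟨bbb⟩ on Q: start {n0}
  [1] b ⇒ {n1}
  [2] b ⇒ {n2}
  [3] b ⇒ ∅ (Q stuck)

bbb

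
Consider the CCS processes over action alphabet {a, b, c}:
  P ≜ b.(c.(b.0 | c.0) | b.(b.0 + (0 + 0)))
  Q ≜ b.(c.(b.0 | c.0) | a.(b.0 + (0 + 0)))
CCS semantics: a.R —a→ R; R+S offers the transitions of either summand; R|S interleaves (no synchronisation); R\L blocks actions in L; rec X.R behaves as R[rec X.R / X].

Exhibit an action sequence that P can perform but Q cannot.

bb

LTS(P): 16 reachable states
  s0 = b.(c.(b.0 | c.0) | b.(b.0 + (0 + 0))) | -b-> s1
  s1 = c.(b.0 | c.0) | b.(b.0 + (0 + 0)) | -b-> s2, -c-> s3
  s2 = c.(b.0 | c.0) | (b.0 + (0 + 0)) | -b-> s4, -c-> s5
  s3 = b.0 | c.0 | b.(b.0 + (0 + 0)) | -b-> s5, -b-> s6, -c-> s7
  s4 = c.(b.0 | c.0) | 0 | -c-> s8
  s5 = b.0 | c.0 | (b.0 + (0 + 0)) | -b-> s8, -b-> s9, -c-> s10
  s6 = 0 | c.0 | b.(b.0 + (0 + 0)) | -b-> s9, -c-> s11
  s7 = b.0 | 0 | b.(b.0 + (0 + 0)) | -b-> s10, -b-> s11
  s8 = b.0 | c.0 | 0 | -b-> s12, -c-> s13
  s9 = 0 | c.0 | (b.0 + (0 + 0)) | -b-> s12, -c-> s14
  s10 = b.0 | 0 | (b.0 + (0 + 0)) | -b-> s13, -b-> s14
  s11 = 0 | 0 | b.(b.0 + (0 + 0)) | -b-> s14
  s12 = 0 | c.0 | 0 | -c-> s15
  s13 = b.0 | 0 | 0 | -b-> s15
  s14 = 0 | 0 | (b.0 + (0 + 0)) | -b-> s15
  s15 = 0 | 0 | 0 | (no moves)
LTS(Q): 16 reachable states
  t0 = b.(c.(b.0 | c.0) | a.(b.0 + (0 + 0))) | -b-> t1
  t1 = c.(b.0 | c.0) | a.(b.0 + (0 + 0)) | -a-> t2, -c-> t3
  t2 = c.(b.0 | c.0) | (b.0 + (0 + 0)) | -b-> t4, -c-> t5
  t3 = b.0 | c.0 | a.(b.0 + (0 + 0)) | -a-> t5, -b-> t6, -c-> t7
  t4 = c.(b.0 | c.0) | 0 | -c-> t8
  t5 = b.0 | c.0 | (b.0 + (0 + 0)) | -b-> t8, -b-> t9, -c-> t10
  t6 = 0 | c.0 | a.(b.0 + (0 + 0)) | -a-> t9, -c-> t11
  t7 = b.0 | 0 | a.(b.0 + (0 + 0)) | -a-> t10, -b-> t11
  t8 = b.0 | c.0 | 0 | -b-> t12, -c-> t13
  t9 = 0 | c.0 | (b.0 + (0 + 0)) | -b-> t12, -c-> t14
  t10 = b.0 | 0 | (b.0 + (0 + 0)) | -b-> t13, -b-> t14
  t11 = 0 | 0 | a.(b.0 + (0 + 0)) | -a-> t14
  t12 = 0 | c.0 | 0 | -c-> t15
  t13 = b.0 | 0 | 0 | -b-> t15
  t14 = 0 | 0 | (b.0 + (0 + 0)) | -b-> t15
  t15 = 0 | 0 | 0 | (no moves)
Run σ = ⟨bb⟩ on P: start {s0}
  [1] b ⇒ {s1}
  [2] b ⇒ {s2}
  — P admits the full trace.
Run σ = ⟨bb⟩ on Q: start {t0}
  [1] b ⇒ {t1}
  [2] b ⇒ no successor for Q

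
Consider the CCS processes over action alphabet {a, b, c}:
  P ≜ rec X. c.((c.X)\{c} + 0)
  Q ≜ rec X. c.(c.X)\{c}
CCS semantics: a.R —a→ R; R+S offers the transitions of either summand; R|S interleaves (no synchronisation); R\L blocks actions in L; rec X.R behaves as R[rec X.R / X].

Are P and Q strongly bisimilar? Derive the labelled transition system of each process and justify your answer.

P's transition system — 2 states:
  s0 = rec X. c.((c.X)\{c} + 0) has moves ··c··> s1
  s1 = (c.(rec X. c.((c.X)\{c} + 0)))\{c} + 0 has moves ·
Q's transition system — 2 states:
  t0 = rec X. c.(c.X)\{c} has moves ··c··> t1
  t1 = (c.(rec X. c.(c.X)\{c}))\{c} has moves ·
Coarsest stable partition (strong bisimilarity classes):
  B0 = {s0, t0}
  B1 = {s1, t1}
s0 ∈ B0, t0 ∈ B0 → same block

P ~ Q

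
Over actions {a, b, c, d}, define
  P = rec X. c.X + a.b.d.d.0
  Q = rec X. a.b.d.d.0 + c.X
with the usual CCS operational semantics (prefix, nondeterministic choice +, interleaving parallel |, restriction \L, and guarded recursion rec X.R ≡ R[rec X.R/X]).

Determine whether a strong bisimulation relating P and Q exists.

P ~ Q

LTS(P): 5 reachable states
  m0 = rec X. c.X + a.b.d.d.0 ⊢ —a→ m1, —c→ m0
  m1 = b.d.d.0 ⊢ —b→ m2
  m2 = d.d.0 ⊢ —d→ m3
  m3 = d.0 ⊢ —d→ m4
  m4 = 0 ⊢ ·
LTS(Q): 5 reachable states
  n0 = rec X. a.b.d.d.0 + c.X ⊢ —a→ n1, —c→ n0
  n1 = b.d.d.0 ⊢ —b→ n2
  n2 = d.d.0 ⊢ —d→ n3
  n3 = d.0 ⊢ —d→ n4
  n4 = 0 ⊢ ·
Coarsest stable partition (strong bisimilarity classes):
  B0 = {m0, n0}
  B1 = {m1, n1}
  B2 = {m2, n2}
  B3 = {m3, n3}
  B4 = {m4, n4}
m0 ∈ B0, n0 ∈ B0 → same block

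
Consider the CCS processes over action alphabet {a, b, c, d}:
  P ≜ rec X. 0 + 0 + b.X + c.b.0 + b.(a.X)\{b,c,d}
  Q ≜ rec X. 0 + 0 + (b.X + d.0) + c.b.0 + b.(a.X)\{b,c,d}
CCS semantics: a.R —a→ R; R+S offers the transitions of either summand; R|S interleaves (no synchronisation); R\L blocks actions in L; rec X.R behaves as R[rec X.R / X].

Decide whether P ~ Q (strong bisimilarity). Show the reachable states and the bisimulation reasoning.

not bisimilar

Reachable graph of P (5 states):
  p0 = rec X. 0 + 0 + b.X + c.b.0 + b.(a.X)\{b,c,d} ⊢ -b-> p0, -b-> p1, -c-> p2
  p1 = (a.(rec X. 0 + 0 + b.X + c.b.0 + b.(a.X)\{b,c,d}))\{b,c,d} ⊢ -a-> p3
  p2 = b.0 ⊢ -b-> p4
  p3 = (rec X. 0 + 0 + b.X + c.b.0 + b.(a.X)\{b,c,d})\{b,c,d} ⊢ stopped
  p4 = 0 ⊢ stopped
Reachable graph of Q (5 states):
  q0 = rec X. 0 + 0 + (b.X + d.0) + c.b.0 + b.(a.X)\{b,c,d} ⊢ -b-> q0, -b-> q1, -c-> q2, -d-> q3
  q1 = (a.(rec X. 0 + 0 + (b.X + d.0) + c.b.0 + b.(a.X)\{b,c,d}))\{b,c,d} ⊢ -a-> q4
  q2 = b.0 ⊢ -b-> q3
  q3 = 0 ⊢ stopped
  q4 = (rec X. 0 + 0 + (b.X + d.0) + c.b.0 + b.(a.X)\{b,c,d})\{b,c,d} ⊢ stopped
Partition-refinement fixed point:
  B0 = {p0}
  B1 = {p2, q2}
  B2 = {p3, p4, q3, q4}
  B3 = {p1, q1}
  B4 = {q0}
p0 ∈ B0, q0 ∈ B4 → different blocks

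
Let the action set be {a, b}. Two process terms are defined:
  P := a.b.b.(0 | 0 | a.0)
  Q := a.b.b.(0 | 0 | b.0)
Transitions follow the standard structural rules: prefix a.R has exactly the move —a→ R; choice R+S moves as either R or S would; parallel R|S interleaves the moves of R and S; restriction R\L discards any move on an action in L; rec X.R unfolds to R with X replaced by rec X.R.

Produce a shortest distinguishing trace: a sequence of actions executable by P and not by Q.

abba

LTS(P): 5 reachable states
  p0 = a.b.b.(0 | 0 | a.0) → =a=> p1
  p1 = b.b.(0 | 0 | a.0) → =b=> p2
  p2 = b.(0 | 0 | a.0) → =b=> p3
  p3 = 0 | 0 | a.0 → =a=> p4
  p4 = 0 | 0 | 0 → (no moves)
LTS(Q): 5 reachable states
  q0 = a.b.b.(0 | 0 | b.0) → =a=> q1
  q1 = b.b.(0 | 0 | b.0) → =b=> q2
  q2 = b.(0 | 0 | b.0) → =b=> q3
  q3 = 0 | 0 | b.0 → =b=> q4
  q4 = 0 | 0 | 0 → (no moves)
Trace ⟨abba⟩ through P, begin at {p0}:
  after a @ step 1: {p1}
  after b @ step 2: {p2}
  after b @ step 3: {p3}
  after a @ step 4: {p4}
  P completes σ.
Trace ⟨abba⟩ through Q, begin at {q0}:
  after a @ step 1: {q1}
  after b @ step 2: {q2}
  after b @ step 3: {q3}
  after a @ step 4: no successor for Q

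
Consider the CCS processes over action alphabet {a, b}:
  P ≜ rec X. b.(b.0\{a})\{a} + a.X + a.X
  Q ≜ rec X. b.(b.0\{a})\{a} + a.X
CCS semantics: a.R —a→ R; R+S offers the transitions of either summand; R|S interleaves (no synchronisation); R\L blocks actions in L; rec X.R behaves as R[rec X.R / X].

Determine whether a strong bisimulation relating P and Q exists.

bisimilar

LTS(P): 3 reachable states
  u0 = rec X. b.(b.0\{a})\{a} + a.X + a.X has moves —a→ u0, —b→ u1
  u1 = (b.0\{a})\{a} has moves —b→ u2
  u2 = 0\{a}\{a} has moves stopped
LTS(Q): 3 reachable states
  v0 = rec X. b.(b.0\{a})\{a} + a.X has moves —a→ v0, —b→ v1
  v1 = (b.0\{a})\{a} has moves —b→ v2
  v2 = 0\{a}\{a} has moves stopped
Coarsest stable partition (strong bisimilarity classes):
  B0 = {u0, v0}
  B1 = {u1, v1}
  B2 = {u2, v2}
u0 ∈ B0, v0 ∈ B0 → same block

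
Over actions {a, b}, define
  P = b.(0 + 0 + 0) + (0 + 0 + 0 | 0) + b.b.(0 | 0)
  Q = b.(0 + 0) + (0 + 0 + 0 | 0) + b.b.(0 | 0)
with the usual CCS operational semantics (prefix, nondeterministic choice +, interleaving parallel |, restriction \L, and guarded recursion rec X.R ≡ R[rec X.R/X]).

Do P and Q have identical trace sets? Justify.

YES

P's transition system — 4 states:
  s0 = b.(0 + 0 + 0) + (0 + 0 + 0 | 0) + b.b.(0 | 0) has moves ··b··> s1, ··b··> s2
  s1 = 0 + 0 + 0 has moves ·
  s2 = b.(0 | 0) has moves ··b··> s3
  s3 = 0 | 0 has moves ·
Q's transition system — 4 states:
  t0 = b.(0 + 0) + (0 + 0 + 0 | 0) + b.b.(0 | 0) has moves ··b··> t1, ··b··> t2
  t1 = 0 + 0 has moves ·
  t2 = b.(0 | 0) has moves ··b··> t3
  t3 = 0 | 0 has moves ·
Bisimilarity quotient blocks:
  B0 = {s0, t0}
  B1 = {s2, t2}
  B2 = {s1, s3, t1, t3}
s0 ∈ B0, t0 ∈ B0 → same block
Bisimilar ⇒ trace-equivalent.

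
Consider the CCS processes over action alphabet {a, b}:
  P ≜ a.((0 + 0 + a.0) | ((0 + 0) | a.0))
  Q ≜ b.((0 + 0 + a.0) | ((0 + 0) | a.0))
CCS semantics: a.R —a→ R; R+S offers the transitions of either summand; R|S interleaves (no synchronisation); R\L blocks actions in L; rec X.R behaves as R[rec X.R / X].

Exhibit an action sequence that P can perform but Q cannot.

a

Reachable graph of P (5 states):
  p0 = a.((0 + 0 + a.0) | ((0 + 0) | a.0)) :: -a-> p1
  p1 = (0 + 0 + a.0) | ((0 + 0) | a.0) :: -a-> p2, -a-> p3
  p2 = (0 + 0 + a.0) | ((0 + 0) | 0) :: -a-> p4
  p3 = 0 | ((0 + 0) | a.0) :: -a-> p4
  p4 = 0 | ((0 + 0) | 0) :: (no moves)
Reachable graph of Q (5 states):
  q0 = b.((0 + 0 + a.0) | ((0 + 0) | a.0)) :: -b-> q1
  q1 = (0 + 0 + a.0) | ((0 + 0) | a.0) :: -a-> q2, -a-> q3
  q2 = (0 + 0 + a.0) | ((0 + 0) | 0) :: -a-> q4
  q3 = 0 | ((0 + 0) | a.0) :: -a-> q4
  q4 = 0 | ((0 + 0) | 0) :: (no moves)
Run σ = ⟨a⟩ on P: start {p0}
  after a @ step 1: {p1}
  — P admits the full trace.
Run σ = ⟨a⟩ on Q: start {q0}
  after a @ step 1: no successor for Q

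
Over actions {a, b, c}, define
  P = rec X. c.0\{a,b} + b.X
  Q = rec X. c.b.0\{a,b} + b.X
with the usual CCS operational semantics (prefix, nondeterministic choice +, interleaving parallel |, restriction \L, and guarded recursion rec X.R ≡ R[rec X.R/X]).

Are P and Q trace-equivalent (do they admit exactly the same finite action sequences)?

P's transition system — 2 states:
  m0 = rec X. c.0\{a,b} + b.X → ··b··> m0, ··c··> m1
  m1 = 0\{a,b} → (no moves)
Q's transition system — 3 states:
  n0 = rec X. c.b.0\{a,b} + b.X → ··b··> n0, ··c··> n1
  n1 = b.0\{a,b} → ··b··> n2
  n2 = 0\{a,b} → (no moves)
Trace ⟨cb⟩ through Q, begin at {n0}:
  [1] c ⇒ {n1}
  [2] b ⇒ {n2}
  — Q admits the full trace.
Trace ⟨cb⟩ through P, begin at {m0}:
  [1] c ⇒ {m1}
  [2] b ⇒ ∅ (P stuck)

trace-distinct — witness ⟨cb⟩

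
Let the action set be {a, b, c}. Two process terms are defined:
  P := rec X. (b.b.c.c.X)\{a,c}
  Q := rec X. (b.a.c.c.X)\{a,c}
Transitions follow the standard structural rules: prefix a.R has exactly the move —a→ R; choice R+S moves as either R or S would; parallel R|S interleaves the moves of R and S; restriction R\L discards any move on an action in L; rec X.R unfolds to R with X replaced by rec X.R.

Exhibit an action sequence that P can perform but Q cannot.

P's transition system — 3 states:
  m0 = rec X. (b.b.c.c.X)\{a,c} has moves ··b··> m1
  m1 = (b.c.c.(rec X. (b.b.c.c.X)\{a,c}))\{a,c} has moves ··b··> m2
  m2 = (c.c.(rec X. (b.b.c.c.X)\{a,c}))\{a,c} has moves (no moves)
Q's transition system — 2 states:
  n0 = rec X. (b.a.c.c.X)\{a,c} has moves ··b··> n1
  n1 = (a.c.c.(rec X. (b.a.c.c.X)\{a,c}))\{a,c} has moves (no moves)
Executing bb from P (initial set {m0}):
  step 1 (b): {m1}
  step 2 (b): {m2}
  — P admits the full trace.
Executing bb from Q (initial set {n0}):
  step 1 (b): {n1}
  step 2 (b): ∅  — Q cannot continue

bb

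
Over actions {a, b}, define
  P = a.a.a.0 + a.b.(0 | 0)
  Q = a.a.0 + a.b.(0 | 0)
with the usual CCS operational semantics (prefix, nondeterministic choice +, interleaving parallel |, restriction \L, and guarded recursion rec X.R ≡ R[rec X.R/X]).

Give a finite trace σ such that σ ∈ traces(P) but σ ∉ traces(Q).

LTS(P): 6 reachable states
  s0 = a.a.a.0 + a.b.(0 | 0) → —a→ s1, —a→ s2
  s1 = a.a.0 → —a→ s3
  s2 = b.(0 | 0) → —b→ s4
  s3 = a.0 → —a→ s5
  s4 = 0 | 0 → ·
  s5 = 0 → ·
LTS(Q): 5 reachable states
  t0 = a.a.0 + a.b.(0 | 0) → —a→ t1, —a→ t2
  t1 = a.0 → —a→ t3
  t2 = b.(0 | 0) → —b→ t4
  t3 = 0 → ·
  t4 = 0 | 0 → ·
Executing aaa from P (initial set {s0}):
  step 1 (a): {s1, s2}
  step 2 (a): {s3}
  step 3 (a): {s5}
  P completes σ.
Executing aaa from Q (initial set {t0}):
  step 1 (a): {t1, t2}
  step 2 (a): {t3}
  step 3 (a): no successor for Q

aaa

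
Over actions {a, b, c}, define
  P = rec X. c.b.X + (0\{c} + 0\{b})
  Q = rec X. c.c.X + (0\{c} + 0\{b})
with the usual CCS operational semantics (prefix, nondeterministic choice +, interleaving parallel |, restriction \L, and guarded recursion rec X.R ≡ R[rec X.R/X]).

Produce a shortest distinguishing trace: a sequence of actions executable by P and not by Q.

cb

LTS(P): 2 reachable states
  p0 = rec X. c.b.X + (0\{c} + 0\{b}) → -c-> p1
  p1 = b.(rec X. c.b.X + (0\{c} + 0\{b})) → -b-> p0
LTS(Q): 2 reachable states
  q0 = rec X. c.c.X + (0\{c} + 0\{b}) → -c-> q1
  q1 = c.(rec X. c.c.X + (0\{c} + 0\{b})) → -c-> q0
Executing cb from P (initial set {p0}):
  after c @ step 1: {p1}
  after b @ step 2: {p0}
  P completes σ.
Executing cb from Q (initial set {q0}):
  after c @ step 1: {q1}
  after b @ step 2: ∅ (Q stuck)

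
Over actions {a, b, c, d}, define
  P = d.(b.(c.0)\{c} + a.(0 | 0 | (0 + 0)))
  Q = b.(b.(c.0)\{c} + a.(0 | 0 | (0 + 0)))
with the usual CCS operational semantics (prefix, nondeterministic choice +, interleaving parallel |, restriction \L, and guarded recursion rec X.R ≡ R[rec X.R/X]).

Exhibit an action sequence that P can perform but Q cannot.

P's transition system — 4 states:
  s0 = d.(b.(c.0)\{c} + a.(0 | 0 | (0 + 0))) ⊢ —d→ s1
  s1 = b.(c.0)\{c} + a.(0 | 0 | (0 + 0)) ⊢ —a→ s2, —b→ s3
  s2 = 0 | 0 | (0 + 0) ⊢ ·
  s3 = (c.0)\{c} ⊢ ·
Q's transition system — 4 states:
  t0 = b.(b.(c.0)\{c} + a.(0 | 0 | (0 + 0))) ⊢ —b→ t1
  t1 = b.(c.0)\{c} + a.(0 | 0 | (0 + 0)) ⊢ —a→ t2, —b→ t3
  t2 = 0 | 0 | (0 + 0) ⊢ ·
  t3 = (c.0)\{c} ⊢ ·
Executing d from P (initial set {s0}):
  [1] d ⇒ {s1}
  — P admits the full trace.
Executing d from Q (initial set {t0}):
  [1] d ⇒ no successor for Q

d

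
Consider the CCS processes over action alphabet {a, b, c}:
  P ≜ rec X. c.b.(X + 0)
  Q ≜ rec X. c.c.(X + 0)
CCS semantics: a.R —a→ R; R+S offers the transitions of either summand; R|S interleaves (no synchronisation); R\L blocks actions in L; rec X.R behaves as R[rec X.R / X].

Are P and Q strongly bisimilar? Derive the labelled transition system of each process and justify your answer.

LTS(P): 3 reachable states
  p0 = rec X. c.b.(X + 0) | =c=> p1
  p1 = b.((rec X. c.b.(X + 0)) + 0) | =b=> p2
  p2 = (rec X. c.b.(X + 0)) + 0 | =c=> p1
LTS(Q): 3 reachable states
  q0 = rec X. c.c.(X + 0) | =c=> q1
  q1 = c.((rec X. c.c.(X + 0)) + 0) | =c=> q2
  q2 = (rec X. c.c.(X + 0)) + 0 | =c=> q1
Partition-refinement fixed point:
  B0 = {p0, p2}
  B1 = {p1}
  B2 = {q0, q1, q2}
p0 ∈ B0, q0 ∈ B2 → different blocks

not bisimilar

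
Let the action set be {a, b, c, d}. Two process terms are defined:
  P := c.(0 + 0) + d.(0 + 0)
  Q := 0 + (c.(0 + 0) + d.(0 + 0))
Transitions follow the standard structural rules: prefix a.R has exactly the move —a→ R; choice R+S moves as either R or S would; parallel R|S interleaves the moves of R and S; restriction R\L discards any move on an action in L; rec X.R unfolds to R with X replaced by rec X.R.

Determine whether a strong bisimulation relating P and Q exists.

Reachable graph of P (2 states):
  s0 = c.(0 + 0) + d.(0 + 0) | =c=> s1, =d=> s1
  s1 = 0 + 0 | stopped
Reachable graph of Q (2 states):
  t0 = 0 + (c.(0 + 0) + d.(0 + 0)) | =c=> t1, =d=> t1
  t1 = 0 + 0 | stopped
Bisimilarity quotient blocks:
  B0 = {s0, t0}
  B1 = {s1, t1}
s0 ∈ B0, t0 ∈ B0 → same block

P ~ Q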